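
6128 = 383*16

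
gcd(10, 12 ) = 2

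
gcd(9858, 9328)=106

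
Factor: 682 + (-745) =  - 3^2*7^1 = - 63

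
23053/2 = 11526 + 1/2 = 11526.50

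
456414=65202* 7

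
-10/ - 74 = 5/37 = 0.14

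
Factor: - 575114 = - 2^1*287557^1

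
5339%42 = 5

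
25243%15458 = 9785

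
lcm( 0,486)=0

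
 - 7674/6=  - 1279 = - 1279.00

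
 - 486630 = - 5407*90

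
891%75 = 66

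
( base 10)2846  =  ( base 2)101100011110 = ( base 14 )1074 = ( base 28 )3hi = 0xb1e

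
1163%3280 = 1163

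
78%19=2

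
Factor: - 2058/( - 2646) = 3^(  -  2)*7^1 = 7/9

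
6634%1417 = 966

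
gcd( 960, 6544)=16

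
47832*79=3778728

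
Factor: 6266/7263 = 2^1*3^( -3)*13^1 *241^1 * 269^(-1) 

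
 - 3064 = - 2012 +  - 1052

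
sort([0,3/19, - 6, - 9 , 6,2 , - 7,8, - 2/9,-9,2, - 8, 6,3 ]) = [ - 9, - 9, - 8, - 7, - 6,  -  2/9,0, 3/19,2, 2, 3,6 , 6,8 ]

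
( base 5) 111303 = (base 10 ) 3953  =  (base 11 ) 2a74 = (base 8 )7561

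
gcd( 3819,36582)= 201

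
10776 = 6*1796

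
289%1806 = 289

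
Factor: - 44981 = - 31^1*1451^1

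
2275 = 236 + 2039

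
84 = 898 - 814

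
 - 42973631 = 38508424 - 81482055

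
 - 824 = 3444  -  4268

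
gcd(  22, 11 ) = 11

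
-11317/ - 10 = 11317/10 = 1131.70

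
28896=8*3612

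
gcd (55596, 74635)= 1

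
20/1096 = 5/274  =  0.02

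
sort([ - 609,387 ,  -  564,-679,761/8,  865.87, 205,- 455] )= [- 679, -609 ,- 564,-455 , 761/8,205,387, 865.87 ] 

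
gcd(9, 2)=1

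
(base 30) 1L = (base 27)1o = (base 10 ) 51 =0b110011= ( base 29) 1M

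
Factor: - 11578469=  - 7^1*31^1*229^1*233^1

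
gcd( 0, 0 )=0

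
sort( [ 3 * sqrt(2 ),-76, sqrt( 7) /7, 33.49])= [ - 76 , sqrt ( 7 )/7, 3*sqrt(2 ),33.49]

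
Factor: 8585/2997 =3^( - 4 )*5^1*17^1 * 37^( - 1) * 101^1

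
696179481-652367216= 43812265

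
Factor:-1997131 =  - 283^1*7057^1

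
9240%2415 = 1995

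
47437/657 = 47437/657 = 72.20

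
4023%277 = 145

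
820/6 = 410/3 = 136.67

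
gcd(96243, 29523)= 3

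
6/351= 2/117 =0.02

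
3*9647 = 28941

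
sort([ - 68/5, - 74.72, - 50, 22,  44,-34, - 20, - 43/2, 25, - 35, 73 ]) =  [ - 74.72,  -  50, - 35, - 34, - 43/2,- 20, - 68/5 , 22, 25, 44,  73] 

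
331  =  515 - 184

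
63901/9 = 63901/9=7100.11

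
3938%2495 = 1443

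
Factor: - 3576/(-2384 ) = 2^ ( - 1) *3^1 = 3/2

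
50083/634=50083/634 = 79.00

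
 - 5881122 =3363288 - 9244410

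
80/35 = 2 + 2/7 = 2.29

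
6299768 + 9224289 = 15524057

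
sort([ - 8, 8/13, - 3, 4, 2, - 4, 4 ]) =[ - 8 , - 4, - 3, 8/13,2, 4, 4 ] 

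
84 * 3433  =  288372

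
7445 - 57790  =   - 50345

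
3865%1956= 1909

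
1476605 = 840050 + 636555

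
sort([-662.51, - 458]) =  [ - 662.51, - 458] 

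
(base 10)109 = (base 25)49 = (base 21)54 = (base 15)74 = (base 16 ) 6d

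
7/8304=7/8304 = 0.00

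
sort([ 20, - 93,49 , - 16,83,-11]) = [ - 93, - 16, - 11,20, 49, 83]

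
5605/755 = 7+64/151 =7.42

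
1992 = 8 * 249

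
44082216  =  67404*654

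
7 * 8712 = 60984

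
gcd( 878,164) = 2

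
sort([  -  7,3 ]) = [ - 7, 3]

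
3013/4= 3013/4 = 753.25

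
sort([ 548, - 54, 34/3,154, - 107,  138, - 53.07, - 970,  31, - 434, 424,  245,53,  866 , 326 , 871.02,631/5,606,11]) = [ - 970, - 434 , - 107,- 54,  -  53.07,11, 34/3,31,53,631/5,138,154,245,326,424,548,606,866,871.02]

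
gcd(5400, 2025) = 675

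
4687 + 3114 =7801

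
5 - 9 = -4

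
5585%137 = 105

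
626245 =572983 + 53262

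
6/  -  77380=-1+38687/38690  =  - 0.00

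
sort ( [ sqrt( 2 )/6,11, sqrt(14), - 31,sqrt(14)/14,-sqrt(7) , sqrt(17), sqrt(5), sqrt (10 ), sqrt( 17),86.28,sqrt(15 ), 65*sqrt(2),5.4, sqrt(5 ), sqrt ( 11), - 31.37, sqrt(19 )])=[-31.37,  -  31, - sqrt( 7), sqrt(2)/6,  sqrt (14)/14, sqrt(5), sqrt(5), sqrt ( 10 ),sqrt( 11 ),sqrt( 14 ), sqrt(15), sqrt ( 17) , sqrt( 17), sqrt(19), 5.4, 11,86.28 , 65*sqrt(2 )]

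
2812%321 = 244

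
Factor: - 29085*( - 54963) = 3^3*5^1  *  7^1*31^1 * 197^1*277^1 = 1598598855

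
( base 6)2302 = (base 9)662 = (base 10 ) 542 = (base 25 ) lh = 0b1000011110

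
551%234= 83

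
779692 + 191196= 970888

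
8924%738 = 68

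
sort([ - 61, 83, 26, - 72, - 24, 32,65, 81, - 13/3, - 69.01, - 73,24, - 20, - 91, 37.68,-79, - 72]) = [ - 91, - 79, - 73, - 72, - 72, - 69.01, - 61, - 24, - 20, - 13/3, 24, 26, 32, 37.68,65,  81, 83] 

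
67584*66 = 4460544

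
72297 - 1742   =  70555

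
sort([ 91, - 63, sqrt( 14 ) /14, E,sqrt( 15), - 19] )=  [-63, - 19, sqrt (14)/14 , E,sqrt (15 ),91]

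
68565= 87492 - 18927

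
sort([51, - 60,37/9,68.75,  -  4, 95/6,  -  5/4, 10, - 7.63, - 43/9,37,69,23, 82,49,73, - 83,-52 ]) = [ -83,-60,  -  52, - 7.63,- 43/9, - 4, - 5/4, 37/9,10,95/6, 23, 37,49,  51, 68.75,69, 73, 82]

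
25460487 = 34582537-9122050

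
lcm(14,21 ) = 42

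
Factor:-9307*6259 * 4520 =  - 2^3*5^1*11^1*41^1*113^1*227^1*569^1=- 263301358760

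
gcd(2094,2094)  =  2094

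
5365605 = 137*39165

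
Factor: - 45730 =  - 2^1*5^1*17^1*269^1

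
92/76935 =4/3345   =  0.00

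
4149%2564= 1585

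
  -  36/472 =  - 1 + 109/118= - 0.08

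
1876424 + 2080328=3956752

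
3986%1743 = 500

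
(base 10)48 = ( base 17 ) 2e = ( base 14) 36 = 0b110000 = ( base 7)66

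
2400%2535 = 2400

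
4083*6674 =27249942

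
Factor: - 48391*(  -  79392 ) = 3841858272 = 2^5*3^1*7^1*31^1*223^1*827^1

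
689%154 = 73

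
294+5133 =5427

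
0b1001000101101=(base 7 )16365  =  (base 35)3RX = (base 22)9db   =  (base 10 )4653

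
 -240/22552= - 30/2819= - 0.01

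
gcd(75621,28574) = 91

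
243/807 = 81/269 = 0.30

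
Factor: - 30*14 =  - 420 = - 2^2*3^1 * 5^1*7^1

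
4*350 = 1400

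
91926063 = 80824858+11101205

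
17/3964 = 17/3964 = 0.00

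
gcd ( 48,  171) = 3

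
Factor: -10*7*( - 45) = 2^1*3^2*5^2*7^1 = 3150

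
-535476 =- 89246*6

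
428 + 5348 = 5776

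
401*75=30075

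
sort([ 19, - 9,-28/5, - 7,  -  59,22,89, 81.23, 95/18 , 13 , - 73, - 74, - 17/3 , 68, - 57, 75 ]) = [ - 74 , - 73,- 59,-57, - 9, - 7,-17/3,-28/5,  95/18, 13,19, 22, 68, 75 , 81.23, 89] 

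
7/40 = 7/40 = 0.17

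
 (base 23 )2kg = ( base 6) 11034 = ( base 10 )1534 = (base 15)6C4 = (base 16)5FE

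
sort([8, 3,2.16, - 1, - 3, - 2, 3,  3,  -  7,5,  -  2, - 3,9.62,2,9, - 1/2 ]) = [  -  7 , - 3, - 3, - 2, - 2, - 1, - 1/2 , 2,2.16,3,3,3,5,8,9, 9.62]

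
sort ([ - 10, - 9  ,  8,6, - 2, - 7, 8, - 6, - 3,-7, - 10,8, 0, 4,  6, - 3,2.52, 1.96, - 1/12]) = [ - 10 , - 10, - 9, - 7,-7,- 6, - 3, - 3,  -  2, - 1/12,0,1.96,2.52, 4,6,6,8,  8,8 ]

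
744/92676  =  62/7723 = 0.01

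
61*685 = 41785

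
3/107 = 3/107 = 0.03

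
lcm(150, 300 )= 300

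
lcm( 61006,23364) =1098108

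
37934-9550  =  28384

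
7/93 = 7/93  =  0.08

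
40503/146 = 277 + 61/146 = 277.42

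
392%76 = 12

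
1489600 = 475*3136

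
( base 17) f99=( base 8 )10621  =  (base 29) 5a2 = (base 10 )4497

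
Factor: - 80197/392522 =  - 2^( - 1) * 199^1*487^( - 1) = -199/974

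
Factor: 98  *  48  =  4704  =  2^5*3^1*7^2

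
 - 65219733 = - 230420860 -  - 165201127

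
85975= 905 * 95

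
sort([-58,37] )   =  [-58, 37 ] 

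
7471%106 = 51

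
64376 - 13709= 50667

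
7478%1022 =324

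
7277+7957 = 15234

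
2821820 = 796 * 3545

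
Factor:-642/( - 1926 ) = 1/3 = 3^(-1 ) 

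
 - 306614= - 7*43802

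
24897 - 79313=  - 54416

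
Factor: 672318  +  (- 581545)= 43^1 * 2111^1 = 90773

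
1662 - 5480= - 3818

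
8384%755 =79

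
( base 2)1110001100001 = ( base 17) 1826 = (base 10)7265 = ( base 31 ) 7hb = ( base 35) 5wk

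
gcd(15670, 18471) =1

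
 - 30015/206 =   -  30015/206=   - 145.70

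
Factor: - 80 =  - 2^4*5^1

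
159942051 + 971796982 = 1131739033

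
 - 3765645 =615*( -6123)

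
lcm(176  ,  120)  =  2640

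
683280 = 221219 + 462061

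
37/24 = 1+13/24=1.54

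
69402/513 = 135 + 49/171  =  135.29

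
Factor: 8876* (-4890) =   -  43403640= - 2^3 * 3^1 * 5^1*7^1 * 163^1 * 317^1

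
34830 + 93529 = 128359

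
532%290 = 242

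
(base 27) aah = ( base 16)1D99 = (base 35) 66H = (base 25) C32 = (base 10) 7577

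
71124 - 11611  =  59513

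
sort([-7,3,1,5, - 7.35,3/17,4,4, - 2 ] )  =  [-7.35, - 7, - 2, 3/17,1,3,  4,4, 5 ] 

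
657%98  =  69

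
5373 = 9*597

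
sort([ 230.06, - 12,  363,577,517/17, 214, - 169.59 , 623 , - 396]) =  [ - 396, - 169.59,  -  12,517/17,214,230.06 , 363,577,623] 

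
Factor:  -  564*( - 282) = 2^3*3^2*47^2 = 159048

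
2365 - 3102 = -737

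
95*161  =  15295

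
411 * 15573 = 6400503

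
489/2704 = 489/2704 =0.18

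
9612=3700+5912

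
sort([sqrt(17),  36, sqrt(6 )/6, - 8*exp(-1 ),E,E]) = [ - 8 * exp( - 1),sqrt(6)/6,E, E,sqrt( 17 ), 36 ]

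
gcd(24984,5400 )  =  72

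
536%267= 2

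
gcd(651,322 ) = 7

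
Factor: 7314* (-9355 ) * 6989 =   -  478204642830 = - 2^1*3^1 * 5^1*23^1*29^1 * 53^1*241^1 * 1871^1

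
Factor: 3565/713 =5 = 5^1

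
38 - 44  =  -6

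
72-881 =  - 809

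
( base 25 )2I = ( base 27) 2e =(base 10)68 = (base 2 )1000100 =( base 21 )35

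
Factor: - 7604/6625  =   - 2^2*5^( - 3 )*53^( - 1) * 1901^1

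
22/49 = 22/49 = 0.45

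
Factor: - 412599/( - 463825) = 3^1*5^( - 2)*11^1 * 12503^1*18553^( - 1 )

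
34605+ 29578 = 64183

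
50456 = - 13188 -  - 63644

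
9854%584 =510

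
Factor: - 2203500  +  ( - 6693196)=-2^3*1112087^1 = -8896696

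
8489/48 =8489/48 = 176.85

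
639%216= 207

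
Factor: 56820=2^2*3^1*5^1*947^1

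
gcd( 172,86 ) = 86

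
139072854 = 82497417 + 56575437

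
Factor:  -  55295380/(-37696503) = 2^2*3^( -1 )*5^1 * 7^1 * 13^(  -  1 )*257^( - 1)*3761^( - 1) * 394967^1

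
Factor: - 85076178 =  - 2^1* 3^1 *11^1*97^2 * 137^1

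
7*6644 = 46508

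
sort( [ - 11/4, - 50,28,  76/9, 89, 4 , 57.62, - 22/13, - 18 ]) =[ - 50, - 18, - 11/4,  -  22/13,4,76/9,28,57.62, 89 ]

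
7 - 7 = 0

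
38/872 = 19/436 = 0.04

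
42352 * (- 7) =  - 296464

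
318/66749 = 318/66749 = 0.00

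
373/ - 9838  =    -  373/9838 =- 0.04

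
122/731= 122/731 = 0.17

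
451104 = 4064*111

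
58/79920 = 29/39960= 0.00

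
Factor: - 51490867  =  - 2039^1*25253^1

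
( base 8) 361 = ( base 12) 181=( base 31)7o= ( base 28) 8h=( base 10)241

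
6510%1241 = 305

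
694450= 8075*86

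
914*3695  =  3377230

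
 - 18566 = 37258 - 55824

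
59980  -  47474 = 12506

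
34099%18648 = 15451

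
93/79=1 + 14/79=1.18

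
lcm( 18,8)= 72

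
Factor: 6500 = 2^2*5^3* 13^1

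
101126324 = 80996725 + 20129599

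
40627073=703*57791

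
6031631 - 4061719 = 1969912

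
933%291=60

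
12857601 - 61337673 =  - 48480072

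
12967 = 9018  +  3949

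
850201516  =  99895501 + 750306015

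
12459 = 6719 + 5740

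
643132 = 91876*7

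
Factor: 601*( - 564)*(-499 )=2^2 * 3^1*47^1 * 499^1*601^1 = 169143036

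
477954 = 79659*6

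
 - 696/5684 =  - 6/49 = - 0.12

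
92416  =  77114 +15302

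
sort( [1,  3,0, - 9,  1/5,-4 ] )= [ - 9,  -  4,0,1/5,1,3]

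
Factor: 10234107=3^4*13^1*9719^1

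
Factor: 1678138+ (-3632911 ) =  - 1954773 = - 3^4*24133^1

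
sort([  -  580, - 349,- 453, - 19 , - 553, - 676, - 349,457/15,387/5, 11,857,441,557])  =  [ - 676,-580, - 553, - 453, - 349, - 349, - 19 , 11 , 457/15,387/5,441,  557,857 ]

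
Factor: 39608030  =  2^1*5^1*7^1*11^1*51439^1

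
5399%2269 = 861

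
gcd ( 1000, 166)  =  2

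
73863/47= 73863/47= 1571.55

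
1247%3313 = 1247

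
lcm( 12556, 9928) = 426904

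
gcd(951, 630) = 3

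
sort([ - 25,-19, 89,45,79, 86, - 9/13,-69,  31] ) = [- 69, - 25,- 19, - 9/13,31 , 45, 79, 86,89] 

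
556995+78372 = 635367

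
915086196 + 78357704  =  993443900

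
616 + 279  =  895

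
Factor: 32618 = 2^1*47^1*347^1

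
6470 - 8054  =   -1584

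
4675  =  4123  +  552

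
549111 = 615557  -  66446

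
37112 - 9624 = 27488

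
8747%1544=1027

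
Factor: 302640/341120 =2^( - 3)*3^1*41^(  -  1)*97^1 = 291/328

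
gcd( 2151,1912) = 239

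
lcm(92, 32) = 736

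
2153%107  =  13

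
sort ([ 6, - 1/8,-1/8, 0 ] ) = [ - 1/8,- 1/8, 0, 6 ]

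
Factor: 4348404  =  2^2*3^4*13421^1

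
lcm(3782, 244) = 7564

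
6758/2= 3379 = 3379.00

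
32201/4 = 32201/4 = 8050.25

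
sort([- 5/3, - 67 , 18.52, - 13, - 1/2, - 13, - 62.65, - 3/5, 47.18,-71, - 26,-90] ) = [ - 90, - 71, - 67,-62.65,  -  26, - 13, - 13, - 5/3, - 3/5, - 1/2, 18.52, 47.18] 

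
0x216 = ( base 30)ho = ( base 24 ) M6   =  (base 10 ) 534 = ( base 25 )L9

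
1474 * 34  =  50116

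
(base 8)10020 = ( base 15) 1342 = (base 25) 6EC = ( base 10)4112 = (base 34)3iw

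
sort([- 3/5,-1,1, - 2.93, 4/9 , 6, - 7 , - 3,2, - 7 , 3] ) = [-7, - 7  , - 3, - 2.93,  -  1, - 3/5, 4/9,1,  2, 3, 6]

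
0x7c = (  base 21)5J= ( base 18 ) 6G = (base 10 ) 124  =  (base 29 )48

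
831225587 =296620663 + 534604924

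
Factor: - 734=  - 2^1*367^1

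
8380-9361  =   - 981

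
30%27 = 3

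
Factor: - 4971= - 3^1*1657^1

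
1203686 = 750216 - - 453470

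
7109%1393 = 144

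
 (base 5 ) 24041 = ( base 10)1771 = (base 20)48B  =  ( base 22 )3EB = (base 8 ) 3353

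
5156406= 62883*82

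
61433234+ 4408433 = 65841667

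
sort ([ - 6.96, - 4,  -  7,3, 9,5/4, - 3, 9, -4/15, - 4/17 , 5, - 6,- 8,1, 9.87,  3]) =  [ - 8,  -  7,-6.96, - 6,  -  4,-3, - 4/15,-4/17,1, 5/4, 3, 3,5,9,9,9.87]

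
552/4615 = 552/4615= 0.12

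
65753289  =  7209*9121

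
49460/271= 182 + 138/271 = 182.51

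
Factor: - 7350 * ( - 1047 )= 7695450 = 2^1 * 3^2*5^2 * 7^2*349^1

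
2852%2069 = 783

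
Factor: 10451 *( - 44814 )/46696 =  - 234175557/23348 = - 2^( - 2) * 3^1*7^2*11^1*13^( - 1)*97^1*449^( - 1)*1493^1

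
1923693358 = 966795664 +956897694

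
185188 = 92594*2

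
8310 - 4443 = 3867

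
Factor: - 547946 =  - 2^1*7^1*39139^1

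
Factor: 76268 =2^2*23^1*829^1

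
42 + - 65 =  - 23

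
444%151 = 142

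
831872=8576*97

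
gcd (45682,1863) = 1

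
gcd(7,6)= 1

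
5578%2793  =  2785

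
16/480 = 1/30 = 0.03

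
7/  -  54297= - 1 + 54290/54297= -  0.00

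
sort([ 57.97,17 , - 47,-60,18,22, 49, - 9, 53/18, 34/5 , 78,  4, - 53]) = [-60, - 53,-47, - 9,53/18, 4, 34/5, 17, 18, 22, 49,57.97, 78 ] 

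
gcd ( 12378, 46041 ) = 3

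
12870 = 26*495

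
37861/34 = 1113 + 19/34 = 1113.56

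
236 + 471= 707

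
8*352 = 2816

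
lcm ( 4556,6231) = 423708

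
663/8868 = 221/2956 = 0.07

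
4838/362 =13+66/181 =13.36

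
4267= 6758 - 2491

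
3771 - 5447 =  - 1676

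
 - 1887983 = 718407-2606390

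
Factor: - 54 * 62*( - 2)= 6696 = 2^3*3^3*31^1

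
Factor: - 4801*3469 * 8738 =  - 2^1* 17^1*257^1*3469^1*4801^1 = - 145528497722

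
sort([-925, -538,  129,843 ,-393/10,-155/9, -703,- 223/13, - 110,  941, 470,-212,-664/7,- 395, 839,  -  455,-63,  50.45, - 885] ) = [ - 925, - 885 , - 703,-538, - 455, - 395,  -  212,-110 ,  -  664/7, - 63,-393/10,- 155/9, - 223/13, 50.45,  129, 470, 839, 843 , 941 ] 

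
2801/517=2801/517 = 5.42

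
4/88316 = 1/22079  =  0.00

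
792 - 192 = 600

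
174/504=29/84 = 0.35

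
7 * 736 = 5152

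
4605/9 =511  +  2/3 = 511.67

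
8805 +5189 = 13994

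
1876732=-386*( -4862 )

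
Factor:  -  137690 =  - 2^1*5^1*7^2*281^1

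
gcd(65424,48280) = 8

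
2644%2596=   48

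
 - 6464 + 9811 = 3347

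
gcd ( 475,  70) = 5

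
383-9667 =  - 9284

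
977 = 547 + 430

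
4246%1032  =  118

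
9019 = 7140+1879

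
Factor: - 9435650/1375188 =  - 2^( - 1)*3^ ( - 1 )*5^2 * 7^1*26959^1*114599^ ( -1 ) = -4717825/687594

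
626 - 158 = 468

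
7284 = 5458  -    -  1826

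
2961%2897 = 64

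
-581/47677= - 1 + 6728/6811=- 0.01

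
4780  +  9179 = 13959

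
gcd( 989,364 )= 1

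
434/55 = 434/55 = 7.89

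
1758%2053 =1758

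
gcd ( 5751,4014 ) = 9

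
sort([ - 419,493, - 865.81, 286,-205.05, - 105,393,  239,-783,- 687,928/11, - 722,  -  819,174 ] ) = [ - 865.81, - 819, - 783 , - 722, - 687, - 419, - 205.05, - 105,928/11, 174,  239, 286, 393,493 ] 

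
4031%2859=1172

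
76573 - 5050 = 71523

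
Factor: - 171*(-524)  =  89604= 2^2*3^2*19^1*131^1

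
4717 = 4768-51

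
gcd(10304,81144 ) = 1288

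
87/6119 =3/211=0.01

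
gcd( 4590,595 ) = 85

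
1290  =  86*15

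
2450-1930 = 520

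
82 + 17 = 99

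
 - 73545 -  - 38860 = - 34685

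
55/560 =11/112 =0.10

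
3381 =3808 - 427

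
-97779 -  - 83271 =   -  14508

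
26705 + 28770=55475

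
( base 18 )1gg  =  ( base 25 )103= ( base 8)1164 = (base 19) 1e1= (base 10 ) 628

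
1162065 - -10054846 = 11216911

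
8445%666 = 453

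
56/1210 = 28/605 = 0.05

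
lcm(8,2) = 8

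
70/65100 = 1/930 = 0.00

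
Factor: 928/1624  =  4/7   =  2^2*7^( - 1)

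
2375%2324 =51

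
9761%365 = 271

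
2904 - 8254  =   - 5350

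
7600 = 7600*1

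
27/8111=27/8111 = 0.00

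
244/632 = 61/158 = 0.39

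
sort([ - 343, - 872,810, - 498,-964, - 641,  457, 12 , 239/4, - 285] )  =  [ - 964, - 872, - 641, - 498  , - 343,-285,  12, 239/4,457,  810] 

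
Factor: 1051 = 1051^1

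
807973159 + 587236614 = 1395209773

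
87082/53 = 87082/53 = 1643.06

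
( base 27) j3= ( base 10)516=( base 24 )lc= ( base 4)20010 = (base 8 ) 1004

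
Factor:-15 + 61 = 46 = 2^1*23^1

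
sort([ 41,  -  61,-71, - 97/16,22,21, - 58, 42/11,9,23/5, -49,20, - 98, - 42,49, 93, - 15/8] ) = [ - 98, - 71, - 61, - 58, - 49, - 42,-97/16, - 15/8, 42/11, 23/5, 9, 20,21, 22 , 41 , 49, 93 ]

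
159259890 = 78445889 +80814001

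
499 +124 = 623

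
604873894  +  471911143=1076785037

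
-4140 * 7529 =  - 31170060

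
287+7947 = 8234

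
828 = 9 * 92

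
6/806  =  3/403 = 0.01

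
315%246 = 69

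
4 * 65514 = 262056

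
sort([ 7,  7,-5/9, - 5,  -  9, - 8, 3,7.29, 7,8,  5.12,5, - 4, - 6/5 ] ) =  [-9, - 8, - 5, - 4, - 6/5, - 5/9,3,5,  5.12,7, 7,7 , 7.29,8] 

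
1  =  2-1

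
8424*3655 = 30789720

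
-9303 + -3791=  - 13094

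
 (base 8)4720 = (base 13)11B3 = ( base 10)2512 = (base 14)cb6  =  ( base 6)15344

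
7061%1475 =1161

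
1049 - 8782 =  - 7733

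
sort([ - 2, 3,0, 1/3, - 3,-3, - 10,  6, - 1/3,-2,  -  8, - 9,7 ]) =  [ - 10, - 9, - 8 , - 3, - 3, - 2, - 2,-1/3 , 0,  1/3,3,6,7 ]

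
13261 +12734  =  25995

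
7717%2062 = 1531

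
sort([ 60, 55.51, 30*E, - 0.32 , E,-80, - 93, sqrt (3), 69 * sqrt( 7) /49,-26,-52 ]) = [ - 93,  -  80,-52, - 26,-0.32,sqrt ( 3),E, 69*sqrt ( 7)/49,55.51,60, 30*E ]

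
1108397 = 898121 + 210276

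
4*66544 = 266176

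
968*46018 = 44545424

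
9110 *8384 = 76378240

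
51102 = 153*334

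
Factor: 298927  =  19^1*15733^1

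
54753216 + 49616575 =104369791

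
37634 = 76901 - 39267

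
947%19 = 16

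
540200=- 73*( - 7400 )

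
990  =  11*90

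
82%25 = 7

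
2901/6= 967/2 = 483.50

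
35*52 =1820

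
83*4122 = 342126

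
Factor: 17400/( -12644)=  - 2^1*3^1*5^2*109^( - 1) = - 150/109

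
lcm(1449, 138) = 2898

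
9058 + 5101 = 14159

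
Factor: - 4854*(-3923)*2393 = 45568085106 = 2^1 * 3^1 * 809^1*2393^1*3923^1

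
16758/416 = 40+59/208 = 40.28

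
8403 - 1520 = 6883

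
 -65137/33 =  - 1974 + 5/33  =  - 1973.85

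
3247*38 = 123386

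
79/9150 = 79/9150 = 0.01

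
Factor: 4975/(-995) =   -  5 =-5^1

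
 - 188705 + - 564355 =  - 753060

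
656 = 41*16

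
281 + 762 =1043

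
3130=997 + 2133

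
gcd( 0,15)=15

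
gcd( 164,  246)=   82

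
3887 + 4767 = 8654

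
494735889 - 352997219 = 141738670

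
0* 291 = 0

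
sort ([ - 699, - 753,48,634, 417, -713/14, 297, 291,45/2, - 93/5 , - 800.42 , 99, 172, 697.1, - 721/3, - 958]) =[ - 958, - 800.42, - 753, - 699, - 721/3,- 713/14, - 93/5,45/2,48, 99, 172, 291,297, 417, 634,697.1]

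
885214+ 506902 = 1392116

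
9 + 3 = 12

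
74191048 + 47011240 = 121202288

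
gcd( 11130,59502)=6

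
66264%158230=66264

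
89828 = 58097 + 31731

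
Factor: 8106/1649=2^1*3^1*7^1*17^( - 1)* 97^( - 1) * 193^1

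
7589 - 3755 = 3834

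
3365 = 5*673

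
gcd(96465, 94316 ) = 1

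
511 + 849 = 1360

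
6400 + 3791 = 10191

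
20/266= 10/133 = 0.08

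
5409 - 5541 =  - 132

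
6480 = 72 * 90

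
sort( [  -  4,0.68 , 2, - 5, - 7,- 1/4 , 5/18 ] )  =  [ - 7,-5,-4, - 1/4, 5/18,0.68, 2 ]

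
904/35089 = 904/35089 = 0.03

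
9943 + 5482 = 15425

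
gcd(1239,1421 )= 7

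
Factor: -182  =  - 2^1*7^1*13^1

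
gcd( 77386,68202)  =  2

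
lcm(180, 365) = 13140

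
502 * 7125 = 3576750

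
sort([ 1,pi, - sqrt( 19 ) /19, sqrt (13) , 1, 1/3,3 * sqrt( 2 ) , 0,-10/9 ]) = [-10/9, - sqrt( 19 )/19, 0  ,  1/3, 1, 1,pi, sqrt(13) , 3*sqrt( 2)]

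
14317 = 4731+9586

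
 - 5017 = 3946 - 8963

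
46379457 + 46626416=93005873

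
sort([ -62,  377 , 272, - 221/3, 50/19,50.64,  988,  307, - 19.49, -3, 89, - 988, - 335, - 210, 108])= [ - 988,-335,-210, - 221/3 ,-62, - 19.49 , - 3, 50/19,50.64,  89,108, 272, 307,377, 988]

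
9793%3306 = 3181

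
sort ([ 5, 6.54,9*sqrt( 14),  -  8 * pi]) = [  -  8*pi , 5,6.54,9*sqrt(14)]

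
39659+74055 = 113714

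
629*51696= 32516784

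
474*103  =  48822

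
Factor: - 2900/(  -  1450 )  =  2^1 = 2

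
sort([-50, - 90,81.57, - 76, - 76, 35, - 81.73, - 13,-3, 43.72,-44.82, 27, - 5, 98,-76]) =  [ - 90, - 81.73, - 76, - 76, - 76, - 50,-44.82, - 13, - 5, - 3, 27, 35, 43.72,81.57, 98] 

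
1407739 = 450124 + 957615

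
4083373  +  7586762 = 11670135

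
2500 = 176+2324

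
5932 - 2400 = 3532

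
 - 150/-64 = 2  +  11/32 = 2.34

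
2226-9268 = - 7042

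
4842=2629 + 2213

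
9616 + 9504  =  19120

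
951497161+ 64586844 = 1016084005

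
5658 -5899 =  - 241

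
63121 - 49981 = 13140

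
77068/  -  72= - 19267/18 = - 1070.39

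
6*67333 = 403998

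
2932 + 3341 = 6273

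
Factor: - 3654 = - 2^1*3^2*7^1*29^1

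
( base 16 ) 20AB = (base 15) 2728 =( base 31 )8LO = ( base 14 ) 3095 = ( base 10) 8363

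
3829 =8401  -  4572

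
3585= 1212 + 2373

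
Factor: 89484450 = 2^1*3^1*5^2*11^1 *193^1*281^1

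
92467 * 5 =462335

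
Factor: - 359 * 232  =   - 83288 = -2^3*29^1*359^1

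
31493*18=566874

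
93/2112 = 31/704 = 0.04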